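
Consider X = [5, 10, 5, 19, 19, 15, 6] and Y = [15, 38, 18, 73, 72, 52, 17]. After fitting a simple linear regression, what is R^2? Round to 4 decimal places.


After computing the OLS fit (b0=-4.4219, b1=3.9994):
SSres = 33.7142, SStot = 3895.4286.
R^2 = 1 - 33.7142/3895.4286 = 0.9913.

0.9913


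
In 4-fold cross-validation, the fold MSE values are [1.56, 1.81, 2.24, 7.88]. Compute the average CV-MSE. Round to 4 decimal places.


Sum of fold MSEs = 13.4900.
Average = 13.4900 / 4 = 3.3725.

3.3725


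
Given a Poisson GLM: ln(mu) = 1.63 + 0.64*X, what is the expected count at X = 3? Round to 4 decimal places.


Compute eta = 1.63 + 0.64 * 3 = 3.5500.
Apply inverse link: mu = e^3.5500 = 34.8133.

34.8133


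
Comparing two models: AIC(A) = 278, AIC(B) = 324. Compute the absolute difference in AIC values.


|AIC_A - AIC_B| = |278 - 324| = 46.
Model A is preferred (lower AIC).

46


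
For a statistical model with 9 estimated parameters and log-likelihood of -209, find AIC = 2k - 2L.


Compute:
2k = 2*9 = 18.
-2*loglik = -2*(-209) = 418.
AIC = 18 + 418 = 436.

436


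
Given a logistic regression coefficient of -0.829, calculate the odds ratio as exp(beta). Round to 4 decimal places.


The odds ratio is computed as:
OR = e^(-0.829) = 0.4365.

0.4365


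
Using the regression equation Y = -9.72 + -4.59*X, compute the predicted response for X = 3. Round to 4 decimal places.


Predicted value:
Y = -9.72 + (-4.59)(3) = -9.72 + -13.7700 = -23.4900.

-23.4900


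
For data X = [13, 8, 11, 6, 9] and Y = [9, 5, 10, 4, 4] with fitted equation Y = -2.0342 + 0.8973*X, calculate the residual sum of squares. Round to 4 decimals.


Compute predicted values, then residuals = yi - yhat_i.
Residuals: [-0.6307, -0.1442, 2.1639, 0.6504, -2.0415].
SSres = sum(residual^2) = 9.6918.

9.6918


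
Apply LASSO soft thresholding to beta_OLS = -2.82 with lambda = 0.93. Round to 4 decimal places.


Check: |-2.82| = 2.82 vs lambda = 0.93.
Since |beta| > lambda, coefficient = sign(beta)*(|beta| - lambda) = -1.8900.
Soft-thresholded coefficient = -1.8900.

-1.8900


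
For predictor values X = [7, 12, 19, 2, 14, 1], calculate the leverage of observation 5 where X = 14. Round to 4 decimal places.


n = 6, xbar = 9.1667.
SXX = sum((xi - xbar)^2) = 250.8333.
h = 1/6 + (14 - 9.1667)^2 / 250.8333 = 0.2598.

0.2598


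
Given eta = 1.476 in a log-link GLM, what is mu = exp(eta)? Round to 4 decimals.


The inverse log link gives:
mu = exp(1.476) = 4.3754.

4.3754


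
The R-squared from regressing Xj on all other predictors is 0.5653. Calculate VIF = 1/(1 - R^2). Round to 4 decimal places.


Using VIF = 1/(1 - R^2_j):
1 - 0.5653 = 0.4347.
VIF = 2.3004.

2.3004


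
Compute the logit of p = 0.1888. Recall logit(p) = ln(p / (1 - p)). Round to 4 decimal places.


The odds are p/(1-p) = 0.1888 / 0.8112 = 0.2327.
logit(p) = ln(0.2327) = -1.4578.

-1.4578


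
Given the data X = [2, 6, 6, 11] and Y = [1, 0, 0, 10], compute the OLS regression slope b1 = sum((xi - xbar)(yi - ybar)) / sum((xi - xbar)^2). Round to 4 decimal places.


First compute the means: xbar = 6.2500, ybar = 2.7500.
Then S_xx = sum((xi - xbar)^2) = 40.7500.
S_xy = sum((xi - xbar)(yi - ybar)) = 43.2500.
b1 = S_xy / S_xx = 43.2500 / 40.7500 = 1.0613.

1.0613


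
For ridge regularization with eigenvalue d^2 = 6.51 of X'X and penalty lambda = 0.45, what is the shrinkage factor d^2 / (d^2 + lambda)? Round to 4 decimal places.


Compute the denominator: 6.51 + 0.45 = 6.9600.
Shrinkage factor = 6.51 / 6.9600 = 0.9353.

0.9353


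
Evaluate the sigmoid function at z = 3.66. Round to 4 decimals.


First, exp(-3.6600) = 0.0257.
Then sigma(z) = 1/(1 + 0.0257) = 0.9749.

0.9749


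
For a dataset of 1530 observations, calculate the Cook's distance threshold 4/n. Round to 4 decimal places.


Cook's distance cutoff = 4/n = 4/1530.
= 0.0026.

0.0026


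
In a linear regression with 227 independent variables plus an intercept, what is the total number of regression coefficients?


Total coefficients = number of predictors + 1 (for the intercept).
= 227 + 1 = 228.

228


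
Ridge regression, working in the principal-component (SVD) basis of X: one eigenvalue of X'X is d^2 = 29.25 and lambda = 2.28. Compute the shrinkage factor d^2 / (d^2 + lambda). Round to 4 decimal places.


d^2 + lambda = 29.25 + 2.28 = 31.5300.
Shrinkage factor = 29.25/31.5300 = 0.9277.

0.9277


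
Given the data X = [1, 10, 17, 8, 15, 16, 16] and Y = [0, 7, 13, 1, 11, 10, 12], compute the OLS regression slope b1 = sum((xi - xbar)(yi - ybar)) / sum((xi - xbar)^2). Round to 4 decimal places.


First compute the means: xbar = 11.8571, ybar = 7.7143.
Then S_xx = sum((xi - xbar)^2) = 206.8571.
S_xy = sum((xi - xbar)(yi - ybar)) = 175.7143.
b1 = S_xy / S_xx = 175.7143 / 206.8571 = 0.8494.

0.8494


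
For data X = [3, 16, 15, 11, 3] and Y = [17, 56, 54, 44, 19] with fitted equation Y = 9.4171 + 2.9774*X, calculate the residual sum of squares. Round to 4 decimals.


Predicted values from Y = 9.4171 + 2.9774*X.
Residuals: [-1.3493, -1.0555, -0.0781, 1.8315, 0.6507].
SSres = 6.7186.

6.7186


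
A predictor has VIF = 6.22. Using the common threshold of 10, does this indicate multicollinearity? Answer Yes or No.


Check: VIF = 6.22 vs threshold = 10.
Since 6.22 < 10, the answer is No.

No


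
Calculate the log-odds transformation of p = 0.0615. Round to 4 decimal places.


The odds are p/(1-p) = 0.0615 / 0.9385 = 0.0655.
logit(p) = ln(0.0655) = -2.7252.

-2.7252


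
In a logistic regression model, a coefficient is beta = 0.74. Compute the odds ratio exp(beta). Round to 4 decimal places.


exp(0.74) = 2.0959.
So the odds ratio is 2.0959.

2.0959


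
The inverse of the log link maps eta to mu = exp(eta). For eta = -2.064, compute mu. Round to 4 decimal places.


mu = exp(eta) = exp(-2.064).
= 0.1269.

0.1269


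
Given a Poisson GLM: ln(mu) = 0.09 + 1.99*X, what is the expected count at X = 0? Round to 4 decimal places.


Linear predictor: eta = 0.09 + (1.99)(0) = 0.0900.
Expected count: mu = exp(0.0900) = 1.0942.

1.0942


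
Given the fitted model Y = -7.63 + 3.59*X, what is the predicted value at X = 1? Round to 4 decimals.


Predicted value:
Y = -7.63 + (3.59)(1) = -7.63 + 3.5900 = -4.0400.

-4.0400


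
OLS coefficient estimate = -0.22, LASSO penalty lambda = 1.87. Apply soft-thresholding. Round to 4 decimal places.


Check: |-0.22| = 0.22 vs lambda = 1.87.
Since |beta| <= lambda, the coefficient is set to 0.
Soft-thresholded coefficient = 0.0000.

0.0000


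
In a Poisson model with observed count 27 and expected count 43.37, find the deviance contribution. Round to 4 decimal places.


Compute y*ln(y/mu) = 27*ln(27/43.37) = 27*-0.473931 = -12.796137.
y - mu = -16.37.
D = 2*(-12.796137 - (-16.37)) = 7.147726, which rounds to 7.1477.

7.1477


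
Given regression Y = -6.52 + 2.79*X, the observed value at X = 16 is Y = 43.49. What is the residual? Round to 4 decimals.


Predicted = -6.52 + 2.79 * 16 = 38.1200.
Residual = 43.49 - 38.1200 = 5.3700.

5.3700


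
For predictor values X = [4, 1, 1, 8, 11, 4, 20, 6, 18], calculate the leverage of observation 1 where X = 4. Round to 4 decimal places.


Mean of X: xbar = 8.1111.
SXX = 386.8889.
For X = 4: h = 1/9 + (4 - 8.1111)^2/386.8889 = 0.1548.

0.1548


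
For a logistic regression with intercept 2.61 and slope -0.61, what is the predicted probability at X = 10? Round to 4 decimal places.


z = 2.61 + -0.61 * 10 = -3.4900.
Sigmoid: P = 1 / (1 + exp(3.4900)) = 0.0296.

0.0296


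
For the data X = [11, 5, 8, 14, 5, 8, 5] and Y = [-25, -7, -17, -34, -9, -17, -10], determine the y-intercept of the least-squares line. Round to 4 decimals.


The slope is b1 = -2.7917.
Sample means are xbar = 8.0000 and ybar = -17.0000.
Intercept: b0 = -17.0000 - (-2.7917)(8.0000) = 5.3333.

5.3333


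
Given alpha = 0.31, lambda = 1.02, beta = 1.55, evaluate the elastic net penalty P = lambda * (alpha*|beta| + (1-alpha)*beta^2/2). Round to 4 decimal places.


Compute:
L1 = 0.31 * 1.55 = 0.4805.
L2 = 0.69 * 1.55^2 / 2 = 0.8289.
Penalty = 1.02 * (0.4805 + 0.8289) = 1.3355.

1.3355


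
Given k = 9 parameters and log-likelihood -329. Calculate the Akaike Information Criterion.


AIC = 2*9 - 2*(-329).
= 18 + 658 = 676.

676


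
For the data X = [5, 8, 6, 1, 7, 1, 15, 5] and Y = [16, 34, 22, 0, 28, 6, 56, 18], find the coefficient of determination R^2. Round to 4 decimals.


Fit the OLS line: b0 = -0.8043, b1 = 3.8841.
SSres = 44.1449.
SStot = 2126.0000.
R^2 = 1 - 44.1449/2126.0000 = 0.9792.

0.9792


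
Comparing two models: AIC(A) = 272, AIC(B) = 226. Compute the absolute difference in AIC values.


Absolute difference = |272 - 226| = 46.
The model with lower AIC (B) is preferred.

46


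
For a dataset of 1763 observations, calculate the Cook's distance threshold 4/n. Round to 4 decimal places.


Cook's distance cutoff = 4/n = 4/1763.
= 0.0023.

0.0023


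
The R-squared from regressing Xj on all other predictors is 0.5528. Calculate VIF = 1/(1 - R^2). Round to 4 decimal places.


VIF = 1 / (1 - 0.5528).
= 1 / 0.4472 = 2.2361.

2.2361


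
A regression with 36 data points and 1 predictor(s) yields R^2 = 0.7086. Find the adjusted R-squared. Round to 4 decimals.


Using the formula:
(1 - 0.7086) = 0.2914.
Multiply by 35/34: 0.2914 * 35 = 10.1990, then 10.1990 / 34 = 0.3000.
Adj R^2 = 1 - 0.3000 = 0.7000.

0.7000


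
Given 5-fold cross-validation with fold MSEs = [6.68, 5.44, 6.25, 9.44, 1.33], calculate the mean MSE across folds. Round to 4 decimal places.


Total MSE across folds = 29.1400.
CV-MSE = 29.1400/5 = 5.8280.

5.8280


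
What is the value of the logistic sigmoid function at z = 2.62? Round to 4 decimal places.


Compute exp(-2.6200) = 0.0728.
Sigmoid = 1 / (1 + 0.0728) = 1 / 1.0728 = 0.9321.

0.9321


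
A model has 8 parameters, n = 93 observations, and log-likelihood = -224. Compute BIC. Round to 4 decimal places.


k * ln(n) = 8 * ln(93) = 8 * 4.532599 = 36.260792.
-2 * loglik = -2 * (-224) = 448.
BIC = 36.260792 + 448 = 484.260792, which rounds to 484.2608.

484.2608


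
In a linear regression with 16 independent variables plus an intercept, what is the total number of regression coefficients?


Each predictor gets one coefficient, plus one intercept.
Total parameters = 16 + 1 = 17.

17


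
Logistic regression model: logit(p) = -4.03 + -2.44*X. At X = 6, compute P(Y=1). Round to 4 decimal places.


z = -4.03 + -2.44 * 6 = -18.6700.
Sigmoid: P = 1 / (1 + exp(18.6700)) = 0.0000.

0.0000


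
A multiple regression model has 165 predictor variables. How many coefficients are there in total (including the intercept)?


Total coefficients = number of predictors + 1 (for the intercept).
= 165 + 1 = 166.

166


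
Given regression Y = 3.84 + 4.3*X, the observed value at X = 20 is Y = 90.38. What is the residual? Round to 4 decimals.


Predicted = 3.84 + 4.3 * 20 = 89.8400.
Residual = 90.38 - 89.8400 = 0.5400.

0.5400


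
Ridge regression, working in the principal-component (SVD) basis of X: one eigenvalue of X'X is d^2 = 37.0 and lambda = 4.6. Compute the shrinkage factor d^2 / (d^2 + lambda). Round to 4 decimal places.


d^2 + lambda = 37.0 + 4.6 = 41.6000.
Shrinkage factor = 37.0/41.6000 = 0.8894.

0.8894


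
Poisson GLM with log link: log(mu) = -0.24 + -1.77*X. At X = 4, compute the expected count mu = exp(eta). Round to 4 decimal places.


eta = -0.24 + -1.77 * 4 = -7.3200.
mu = exp(-7.3200) = 0.0007.

0.0007


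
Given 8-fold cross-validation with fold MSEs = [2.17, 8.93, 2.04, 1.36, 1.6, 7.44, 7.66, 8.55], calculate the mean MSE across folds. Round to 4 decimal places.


Add all fold MSEs: 39.7500.
Divide by k = 8: 39.7500/8 = 4.9688.

4.9688


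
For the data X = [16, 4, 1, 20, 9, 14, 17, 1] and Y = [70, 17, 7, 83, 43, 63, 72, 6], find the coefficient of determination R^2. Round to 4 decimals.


Fit the OLS line: b0 = 2.6946, b1 = 4.1395.
SSres = 29.0951.
SStot = 6874.8750.
R^2 = 1 - 29.0951/6874.8750 = 0.9958.

0.9958


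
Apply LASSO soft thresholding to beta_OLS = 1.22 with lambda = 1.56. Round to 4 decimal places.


Absolute value: |1.22| = 1.22.
Compare to lambda = 1.56.
Since |beta| <= lambda, the coefficient is set to 0.

0.0000


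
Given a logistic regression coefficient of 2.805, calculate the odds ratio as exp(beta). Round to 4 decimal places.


exp(2.805) = 16.5271.
So the odds ratio is 16.5271.

16.5271


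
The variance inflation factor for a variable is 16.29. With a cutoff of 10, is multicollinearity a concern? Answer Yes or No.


Check: VIF = 16.29 vs threshold = 10.
Since 16.29 >= 10, the answer is Yes.

Yes


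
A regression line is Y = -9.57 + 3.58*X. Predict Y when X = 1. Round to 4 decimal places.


Substitute X = 1 into the equation:
Y = -9.57 + 3.58 * 1 = -9.57 + 3.5800 = -5.9900.

-5.9900


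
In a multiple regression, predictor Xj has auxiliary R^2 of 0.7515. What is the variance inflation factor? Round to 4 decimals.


VIF = 1 / (1 - 0.7515).
= 1 / 0.2485 = 4.0241.

4.0241


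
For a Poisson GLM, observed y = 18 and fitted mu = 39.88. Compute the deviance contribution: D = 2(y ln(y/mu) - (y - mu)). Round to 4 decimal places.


Compute y*ln(y/mu) = 18*ln(18/39.88) = 18*-0.795503 = -14.319054.
y - mu = -21.88.
D = 2*(-14.319054 - (-21.88)) = 15.121892, which rounds to 15.1219.

15.1219


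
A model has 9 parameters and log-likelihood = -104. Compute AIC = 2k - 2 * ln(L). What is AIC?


Compute:
2k = 2*9 = 18.
-2*loglik = -2*(-104) = 208.
AIC = 18 + 208 = 226.

226


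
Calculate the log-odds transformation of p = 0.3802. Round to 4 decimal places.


1 - p = 0.6198.
p/(1-p) = 0.6134.
logit = ln(0.6134) = -0.4887.

-0.4887


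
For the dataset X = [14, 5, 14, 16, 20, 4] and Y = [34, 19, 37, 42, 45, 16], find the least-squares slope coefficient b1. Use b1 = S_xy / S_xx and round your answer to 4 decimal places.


Calculate xbar = 12.1667, ybar = 32.1667.
S_xx = 200.8333, S_xy = 376.8333.
Using b1 = S_xy / S_xx = 376.8333 / 200.8333, we get b1 = 1.8763.

1.8763


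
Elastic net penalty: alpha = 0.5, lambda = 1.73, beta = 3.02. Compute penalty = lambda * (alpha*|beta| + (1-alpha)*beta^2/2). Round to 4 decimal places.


L1 component = 0.5 * |3.02| = 1.5100.
L2 component = 0.5 * 3.02^2 / 2 = 2.2801.
Penalty = 1.73 * (1.5100 + 2.2801) = 1.73 * 3.7901 = 6.5569.

6.5569


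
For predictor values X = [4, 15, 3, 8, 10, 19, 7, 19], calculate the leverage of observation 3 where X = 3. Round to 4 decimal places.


n = 8, xbar = 10.6250.
SXX = sum((xi - xbar)^2) = 281.8750.
h = 1/8 + (3 - 10.6250)^2 / 281.8750 = 0.3313.

0.3313


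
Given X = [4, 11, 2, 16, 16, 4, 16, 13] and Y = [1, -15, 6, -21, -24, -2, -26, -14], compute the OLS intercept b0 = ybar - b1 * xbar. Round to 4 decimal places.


The slope is b1 = -1.9773.
Sample means are xbar = 10.2500 and ybar = -11.8750.
Intercept: b0 = -11.8750 - (-1.9773)(10.2500) = 8.3925.

8.3925


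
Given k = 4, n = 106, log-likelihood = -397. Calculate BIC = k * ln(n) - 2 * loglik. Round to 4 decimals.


k * ln(n) = 4 * ln(106) = 4 * 4.663439 = 18.653756.
-2 * loglik = -2 * (-397) = 794.
BIC = 18.653756 + 794 = 812.653756, which rounds to 812.6538.

812.6538


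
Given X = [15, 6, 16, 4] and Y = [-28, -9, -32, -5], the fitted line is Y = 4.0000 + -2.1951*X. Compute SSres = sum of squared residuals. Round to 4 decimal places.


Predicted values from Y = 4.0000 + -2.1951*X.
Residuals: [0.9265, 0.1706, -0.8784, -0.2196].
SSres = 1.7073.

1.7073


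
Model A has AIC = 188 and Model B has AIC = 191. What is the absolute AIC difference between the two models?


|AIC_A - AIC_B| = |188 - 191| = 3.
Model A is preferred (lower AIC).

3


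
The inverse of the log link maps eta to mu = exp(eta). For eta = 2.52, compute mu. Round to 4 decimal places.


The inverse log link gives:
mu = exp(2.52) = 12.4286.

12.4286


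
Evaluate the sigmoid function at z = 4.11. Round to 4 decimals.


First, exp(-4.1100) = 0.0164.
Then sigma(z) = 1/(1 + 0.0164) = 0.9839.

0.9839


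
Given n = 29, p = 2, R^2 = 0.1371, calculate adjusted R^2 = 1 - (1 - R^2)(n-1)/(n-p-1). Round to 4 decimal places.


Using the formula:
(1 - 0.1371) = 0.8629.
Multiply by 28/26: 0.8629 * 28 = 24.1612, then 24.1612 / 26 = 0.9293.
Adj R^2 = 1 - 0.9293 = 0.0707.

0.0707


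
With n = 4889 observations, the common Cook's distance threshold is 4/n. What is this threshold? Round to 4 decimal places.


The threshold is 4/n.
4/4889 = 0.0008.

0.0008


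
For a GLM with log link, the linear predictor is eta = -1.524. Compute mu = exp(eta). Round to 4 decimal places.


The inverse log link gives:
mu = exp(-1.524) = 0.2178.

0.2178


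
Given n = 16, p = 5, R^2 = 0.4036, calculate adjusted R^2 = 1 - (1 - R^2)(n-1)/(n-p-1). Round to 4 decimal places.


Plug in: Adj R^2 = 1 - (1 - 0.4036) * 15/10.
= 1 - 0.5964 * 15/10
= 1 - 8.9460 / 10
= 1 - 0.8946 = 0.1054.

0.1054


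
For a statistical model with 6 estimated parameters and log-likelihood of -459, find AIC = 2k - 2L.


AIC = 2*6 - 2*(-459).
= 12 + 918 = 930.

930


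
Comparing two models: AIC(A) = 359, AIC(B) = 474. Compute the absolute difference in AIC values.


Absolute difference = |359 - 474| = 115.
The model with lower AIC (A) is preferred.

115


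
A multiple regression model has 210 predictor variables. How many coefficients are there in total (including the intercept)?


Including the intercept, the model has 210 predictor coefficients + 1 intercept.
Total = 211.

211


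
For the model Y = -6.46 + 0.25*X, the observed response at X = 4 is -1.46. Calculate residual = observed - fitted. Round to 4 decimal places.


Fitted value at X = 4 is yhat = -6.46 + 0.25*4 = -5.4600.
Residual = -1.46 - -5.4600 = 4.0000.

4.0000


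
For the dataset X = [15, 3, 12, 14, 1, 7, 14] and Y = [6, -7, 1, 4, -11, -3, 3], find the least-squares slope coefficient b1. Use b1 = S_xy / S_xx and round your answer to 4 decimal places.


The sample means are xbar = 9.4286 and ybar = -1.0000.
Compute S_xx = 197.7143 and S_xy = 213.0000.
Slope b1 = S_xy / S_xx = 213.0000 / 197.7143 = 1.0773.

1.0773


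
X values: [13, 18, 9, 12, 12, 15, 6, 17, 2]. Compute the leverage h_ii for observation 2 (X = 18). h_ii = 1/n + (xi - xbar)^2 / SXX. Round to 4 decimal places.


n = 9, xbar = 11.5556.
SXX = sum((xi - xbar)^2) = 214.2222.
h = 1/9 + (18 - 11.5556)^2 / 214.2222 = 0.3050.

0.3050


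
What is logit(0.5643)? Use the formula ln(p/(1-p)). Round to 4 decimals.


1 - p = 0.4357.
p/(1-p) = 1.2952.
logit = ln(1.2952) = 0.2586.

0.2586


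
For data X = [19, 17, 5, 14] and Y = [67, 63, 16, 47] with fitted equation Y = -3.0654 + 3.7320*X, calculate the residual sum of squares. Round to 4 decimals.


For each point, residual = actual - predicted.
Residuals: [-0.8426, 2.6214, 0.4054, -2.1826].
Sum of squared residuals = 12.5098.

12.5098


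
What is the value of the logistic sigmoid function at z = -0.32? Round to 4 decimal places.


Compute exp(0.3200) = 1.3771.
Sigmoid = 1 / (1 + 1.3771) = 1 / 2.3771 = 0.4207.

0.4207


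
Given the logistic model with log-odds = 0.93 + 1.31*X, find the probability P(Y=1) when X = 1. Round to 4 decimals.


z = 0.93 + 1.31 * 1 = 2.2400.
Sigmoid: P = 1 / (1 + exp(-2.2400)) = 0.9038.

0.9038


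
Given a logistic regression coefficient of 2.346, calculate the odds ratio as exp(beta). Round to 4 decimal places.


The odds ratio is computed as:
OR = e^(2.346) = 10.4437.

10.4437


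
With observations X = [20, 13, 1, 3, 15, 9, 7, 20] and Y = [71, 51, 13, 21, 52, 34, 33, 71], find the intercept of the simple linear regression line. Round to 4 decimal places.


First find the slope: b1 = 2.9781.
Means: xbar = 11.0000, ybar = 43.2500.
b0 = ybar - b1 * xbar = 43.2500 - 2.9781 * 11.0000 = 10.4904.

10.4904


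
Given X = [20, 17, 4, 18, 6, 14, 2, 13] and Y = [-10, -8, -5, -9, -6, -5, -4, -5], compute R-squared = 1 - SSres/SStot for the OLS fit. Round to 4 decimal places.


After computing the OLS fit (b0=-3.4332, b1=-0.2610):
SSres = 11.5539, SStot = 34.0000.
R^2 = 1 - 11.5539/34.0000 = 0.6602.

0.6602


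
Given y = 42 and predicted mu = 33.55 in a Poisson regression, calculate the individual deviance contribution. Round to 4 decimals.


y/mu = 42/33.55 = 1.251863 (approx.), and ln(42/33.55) = 0.224633.
y * ln(y/mu) = 42 * 0.224633 = 9.434586.
y - mu = 8.45.
D = 2 * (9.434586 - 8.45) = 1.969172, which rounds to 1.9692.

1.9692


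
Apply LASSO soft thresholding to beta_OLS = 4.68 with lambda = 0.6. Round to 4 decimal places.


Check: |4.68| = 4.68 vs lambda = 0.6.
Since |beta| > lambda, coefficient = sign(beta)*(|beta| - lambda) = 4.0800.
Soft-thresholded coefficient = 4.0800.

4.0800


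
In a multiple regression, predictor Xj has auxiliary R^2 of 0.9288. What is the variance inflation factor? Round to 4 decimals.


VIF = 1 / (1 - 0.9288).
= 1 / 0.0712 = 14.0449.

14.0449


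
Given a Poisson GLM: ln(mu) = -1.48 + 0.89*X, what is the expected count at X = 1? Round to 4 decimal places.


Compute eta = -1.48 + 0.89 * 1 = -0.5900.
Apply inverse link: mu = e^-0.5900 = 0.5543.

0.5543


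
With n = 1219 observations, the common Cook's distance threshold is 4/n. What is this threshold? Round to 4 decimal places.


Cook's distance cutoff = 4/n = 4/1219.
= 0.0033.

0.0033


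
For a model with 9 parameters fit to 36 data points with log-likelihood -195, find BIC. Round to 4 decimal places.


ln(36) = 3.583519.
k * ln(n) = 9 * 3.583519 = 32.251671.
-2L = 390.
BIC = 32.251671 + 390 = 422.251671, which rounds to 422.2517.

422.2517


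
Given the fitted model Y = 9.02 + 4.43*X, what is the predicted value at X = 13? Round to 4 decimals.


Substitute X = 13 into the equation:
Y = 9.02 + 4.43 * 13 = 9.02 + 57.5900 = 66.6100.

66.6100


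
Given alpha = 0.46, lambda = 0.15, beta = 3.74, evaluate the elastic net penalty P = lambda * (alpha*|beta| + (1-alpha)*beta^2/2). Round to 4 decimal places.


L1 component = 0.46 * |3.74| = 1.7204.
L2 component = 0.54 * 3.74^2 / 2 = 3.7767.
Penalty = 0.15 * (1.7204 + 3.7767) = 0.15 * 5.4971 = 0.8246.

0.8246


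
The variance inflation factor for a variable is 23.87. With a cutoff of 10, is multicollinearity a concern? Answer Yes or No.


Check: VIF = 23.87 vs threshold = 10.
Since 23.87 >= 10, the answer is Yes.

Yes


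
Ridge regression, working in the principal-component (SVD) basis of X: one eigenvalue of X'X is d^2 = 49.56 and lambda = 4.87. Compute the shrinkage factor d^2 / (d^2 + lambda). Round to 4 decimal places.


d^2 + lambda = 49.56 + 4.87 = 54.4300.
Shrinkage factor = 49.56/54.4300 = 0.9105.

0.9105


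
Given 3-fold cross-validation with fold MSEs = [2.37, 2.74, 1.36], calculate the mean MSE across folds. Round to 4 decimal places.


Add all fold MSEs: 6.4700.
Divide by k = 3: 6.4700/3 = 2.1567.

2.1567


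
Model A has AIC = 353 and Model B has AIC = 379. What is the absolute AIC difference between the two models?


Absolute difference = |353 - 379| = 26.
The model with lower AIC (A) is preferred.

26


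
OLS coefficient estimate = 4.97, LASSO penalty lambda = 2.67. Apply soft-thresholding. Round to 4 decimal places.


|beta_OLS| = 4.97.
lambda = 2.67.
Since |beta| > lambda, coefficient = sign(beta)*(|beta| - lambda) = 2.3000.
Result = 2.3000.

2.3000


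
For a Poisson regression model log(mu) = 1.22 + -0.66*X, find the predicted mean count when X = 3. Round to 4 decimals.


eta = 1.22 + -0.66 * 3 = -0.7600.
mu = exp(-0.7600) = 0.4677.

0.4677


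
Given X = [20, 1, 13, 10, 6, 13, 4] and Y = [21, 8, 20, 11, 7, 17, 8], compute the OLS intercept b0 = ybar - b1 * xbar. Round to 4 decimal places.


First find the slope: b1 = 0.8507.
Means: xbar = 9.5714, ybar = 13.1429.
b0 = ybar - b1 * xbar = 13.1429 - 0.8507 * 9.5714 = 5.0006.

5.0006


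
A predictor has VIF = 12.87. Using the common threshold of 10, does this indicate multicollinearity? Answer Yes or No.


Compare VIF = 12.87 to the threshold of 10.
12.87 >= 10, so the answer is Yes.

Yes


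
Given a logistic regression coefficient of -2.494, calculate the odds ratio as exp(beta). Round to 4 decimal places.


The odds ratio is computed as:
OR = e^(-2.494) = 0.0826.

0.0826


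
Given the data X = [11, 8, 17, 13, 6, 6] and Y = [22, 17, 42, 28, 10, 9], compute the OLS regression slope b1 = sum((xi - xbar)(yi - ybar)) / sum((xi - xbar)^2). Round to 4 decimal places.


The sample means are xbar = 10.1667 and ybar = 21.3333.
Compute S_xx = 94.8333 and S_xy = 268.6667.
Slope b1 = S_xy / S_xx = 268.6667 / 94.8333 = 2.8330.

2.8330


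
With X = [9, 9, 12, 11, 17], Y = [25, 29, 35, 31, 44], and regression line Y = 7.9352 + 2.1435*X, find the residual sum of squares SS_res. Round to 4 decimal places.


Predicted values from Y = 7.9352 + 2.1435*X.
Residuals: [-2.2267, 1.7733, 1.3428, -0.5137, -0.3747].
SSres = 10.3102.

10.3102


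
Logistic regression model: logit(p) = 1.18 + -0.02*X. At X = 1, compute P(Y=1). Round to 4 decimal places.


z = 1.18 + -0.02 * 1 = 1.1600.
Sigmoid: P = 1 / (1 + exp(-1.1600)) = 0.7613.

0.7613


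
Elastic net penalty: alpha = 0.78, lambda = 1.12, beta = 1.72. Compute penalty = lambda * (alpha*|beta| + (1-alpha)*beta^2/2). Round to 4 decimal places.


Compute:
L1 = 0.78 * 1.72 = 1.3416.
L2 = 0.22 * 1.72^2 / 2 = 0.3254.
Penalty = 1.12 * (1.3416 + 0.3254) = 1.8671.

1.8671


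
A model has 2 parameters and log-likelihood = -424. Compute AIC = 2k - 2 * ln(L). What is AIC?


AIC = 2k - 2*loglik = 2(2) - 2(-424).
= 4 + 848 = 852.

852


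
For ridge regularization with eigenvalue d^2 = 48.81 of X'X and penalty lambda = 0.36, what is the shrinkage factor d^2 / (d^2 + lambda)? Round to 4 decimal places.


Compute the denominator: 48.81 + 0.36 = 49.1700.
Shrinkage factor = 48.81 / 49.1700 = 0.9927.

0.9927


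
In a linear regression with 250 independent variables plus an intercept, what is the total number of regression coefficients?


Total coefficients = number of predictors + 1 (for the intercept).
= 250 + 1 = 251.

251


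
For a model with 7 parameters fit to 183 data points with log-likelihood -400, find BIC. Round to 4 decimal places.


k * ln(n) = 7 * ln(183) = 7 * 5.209486 = 36.466402.
-2 * loglik = -2 * (-400) = 800.
BIC = 36.466402 + 800 = 836.466402, which rounds to 836.4664.

836.4664


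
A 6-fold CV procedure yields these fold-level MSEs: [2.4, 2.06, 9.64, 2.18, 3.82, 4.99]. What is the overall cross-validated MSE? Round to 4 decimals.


Add all fold MSEs: 25.0900.
Divide by k = 6: 25.0900/6 = 4.1817.

4.1817


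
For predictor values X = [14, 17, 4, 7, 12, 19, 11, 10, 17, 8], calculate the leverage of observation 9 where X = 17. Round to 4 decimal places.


n = 10, xbar = 11.9000.
SXX = sum((xi - xbar)^2) = 212.9000.
h = 1/10 + (17 - 11.9000)^2 / 212.9000 = 0.2222.

0.2222


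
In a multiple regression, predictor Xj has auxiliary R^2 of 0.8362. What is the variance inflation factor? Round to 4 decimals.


Using VIF = 1/(1 - R^2_j):
1 - 0.8362 = 0.1638.
VIF = 6.1050.

6.1050


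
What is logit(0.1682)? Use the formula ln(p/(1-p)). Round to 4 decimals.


1 - p = 0.8318.
p/(1-p) = 0.2022.
logit = ln(0.2022) = -1.5984.

-1.5984


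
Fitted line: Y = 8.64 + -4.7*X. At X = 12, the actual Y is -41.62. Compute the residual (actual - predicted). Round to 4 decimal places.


Compute yhat = 8.64 + (-4.7)(12) = -47.7600.
Residual = actual - predicted = -41.62 - -47.7600 = 6.1400.

6.1400


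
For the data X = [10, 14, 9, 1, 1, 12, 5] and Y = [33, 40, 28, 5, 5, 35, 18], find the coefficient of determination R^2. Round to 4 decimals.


After computing the OLS fit (b0=3.0459, b1=2.7438):
SSres = 12.2438, SStot = 1229.7143.
R^2 = 1 - 12.2438/1229.7143 = 0.9900.

0.9900


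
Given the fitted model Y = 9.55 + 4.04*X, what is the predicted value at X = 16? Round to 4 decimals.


Substitute X = 16 into the equation:
Y = 9.55 + 4.04 * 16 = 9.55 + 64.6400 = 74.1900.

74.1900


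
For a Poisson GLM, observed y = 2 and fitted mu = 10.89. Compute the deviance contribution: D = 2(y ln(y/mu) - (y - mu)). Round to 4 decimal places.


Compute y*ln(y/mu) = 2*ln(2/10.89) = 2*-1.694698 = -3.389396.
y - mu = -8.89.
D = 2*(-3.389396 - (-8.89)) = 11.001208, which rounds to 11.0012.

11.0012


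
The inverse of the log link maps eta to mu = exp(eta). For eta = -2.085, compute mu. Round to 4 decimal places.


mu = exp(eta) = exp(-2.085).
= 0.1243.

0.1243


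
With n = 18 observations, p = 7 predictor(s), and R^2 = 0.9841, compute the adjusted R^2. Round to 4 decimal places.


Plug in: Adj R^2 = 1 - (1 - 0.9841) * 17/10.
= 1 - 0.0159 * 17/10
= 1 - 0.2703 / 10
= 1 - 0.0270 = 0.9730.

0.9730


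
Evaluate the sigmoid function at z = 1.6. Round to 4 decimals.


Compute exp(-1.6000) = 0.2019.
Sigmoid = 1 / (1 + 0.2019) = 1 / 1.2019 = 0.8320.

0.8320


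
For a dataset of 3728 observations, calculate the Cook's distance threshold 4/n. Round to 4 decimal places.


Cook's distance cutoff = 4/n = 4/3728.
= 0.0011.

0.0011


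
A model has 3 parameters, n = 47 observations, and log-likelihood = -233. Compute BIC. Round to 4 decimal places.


Compute k*ln(n) = 3*ln(47) = 3*3.850148 = 11.550444.
Then -2*loglik = 466.
BIC = 11.550444 + 466 = 477.550444, which rounds to 477.5504.

477.5504


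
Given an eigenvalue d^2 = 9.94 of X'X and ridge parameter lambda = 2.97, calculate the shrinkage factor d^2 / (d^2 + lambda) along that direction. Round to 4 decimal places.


d^2 + lambda = 9.94 + 2.97 = 12.9100.
Shrinkage factor = 9.94/12.9100 = 0.7699.

0.7699


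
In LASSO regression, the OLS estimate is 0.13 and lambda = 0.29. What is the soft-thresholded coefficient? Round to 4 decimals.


Check: |0.13| = 0.13 vs lambda = 0.29.
Since |beta| <= lambda, the coefficient is set to 0.
Soft-thresholded coefficient = 0.0000.

0.0000


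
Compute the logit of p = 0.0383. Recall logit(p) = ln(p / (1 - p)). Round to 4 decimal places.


The odds are p/(1-p) = 0.0383 / 0.9617 = 0.0398.
logit(p) = ln(0.0398) = -3.2233.

-3.2233


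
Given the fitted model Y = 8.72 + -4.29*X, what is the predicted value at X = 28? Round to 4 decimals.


Substitute X = 28 into the equation:
Y = 8.72 + -4.29 * 28 = 8.72 + -120.1200 = -111.4000.

-111.4000


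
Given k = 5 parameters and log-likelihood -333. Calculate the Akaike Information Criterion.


AIC = 2*5 - 2*(-333).
= 10 + 666 = 676.

676


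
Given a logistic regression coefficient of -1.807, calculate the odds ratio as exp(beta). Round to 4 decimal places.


The odds ratio is computed as:
OR = e^(-1.807) = 0.1641.

0.1641


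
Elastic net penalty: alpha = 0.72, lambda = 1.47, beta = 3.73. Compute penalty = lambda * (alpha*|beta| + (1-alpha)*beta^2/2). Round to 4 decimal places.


alpha * |beta| = 0.72 * 3.73 = 2.6856.
(1-alpha) * beta^2/2 = 0.28 * 13.9129/2 = 1.9478.
Total = 1.47 * (2.6856 + 1.9478) = 6.8111.

6.8111


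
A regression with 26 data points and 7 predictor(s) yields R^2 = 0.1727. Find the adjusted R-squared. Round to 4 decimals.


Plug in: Adj R^2 = 1 - (1 - 0.1727) * 25/18.
= 1 - 0.8273 * 25/18
= 1 - 20.6825 / 18
= 1 - 1.1490 = -0.1490.

-0.1490


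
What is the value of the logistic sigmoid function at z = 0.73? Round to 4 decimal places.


exp(-0.7300) = 0.4819.
1 + exp(-z) = 1.4819.
sigmoid = 1/1.4819 = 0.6748.

0.6748


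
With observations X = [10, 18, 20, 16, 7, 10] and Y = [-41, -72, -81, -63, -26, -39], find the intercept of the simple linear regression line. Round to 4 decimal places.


First find the slope: b1 = -4.1255.
Means: xbar = 13.5000, ybar = -53.6667.
b0 = ybar - b1 * xbar = -53.6667 - -4.1255 * 13.5000 = 2.0271.

2.0271


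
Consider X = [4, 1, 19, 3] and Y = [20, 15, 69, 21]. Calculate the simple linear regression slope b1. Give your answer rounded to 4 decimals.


The sample means are xbar = 6.7500 and ybar = 31.2500.
Compute S_xx = 204.7500 and S_xy = 625.2500.
Slope b1 = S_xy / S_xx = 625.2500 / 204.7500 = 3.0537.

3.0537


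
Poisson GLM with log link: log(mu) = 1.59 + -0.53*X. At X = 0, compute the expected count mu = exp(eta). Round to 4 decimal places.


Linear predictor: eta = 1.59 + (-0.53)(0) = 1.5900.
Expected count: mu = exp(1.5900) = 4.9037.

4.9037


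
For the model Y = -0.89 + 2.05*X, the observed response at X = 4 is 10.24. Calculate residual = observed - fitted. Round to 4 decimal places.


Compute yhat = -0.89 + (2.05)(4) = 7.3100.
Residual = actual - predicted = 10.24 - 7.3100 = 2.9300.

2.9300


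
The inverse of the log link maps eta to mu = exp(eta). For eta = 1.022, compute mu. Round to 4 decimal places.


The inverse log link gives:
mu = exp(1.022) = 2.7787.

2.7787


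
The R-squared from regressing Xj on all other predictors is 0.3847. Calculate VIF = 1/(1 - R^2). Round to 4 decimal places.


VIF = 1 / (1 - 0.3847).
= 1 / 0.6153 = 1.6252.

1.6252


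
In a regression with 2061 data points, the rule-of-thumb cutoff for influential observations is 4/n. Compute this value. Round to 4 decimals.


Using the rule of thumb:
Threshold = 4 / 2061 = 0.0019.

0.0019


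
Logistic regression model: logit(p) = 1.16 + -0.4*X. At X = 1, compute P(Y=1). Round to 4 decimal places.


z = 1.16 + -0.4 * 1 = 0.7600.
Sigmoid: P = 1 / (1 + exp(-0.7600)) = 0.6814.

0.6814


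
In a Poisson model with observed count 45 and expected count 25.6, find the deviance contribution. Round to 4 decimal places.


Compute y*ln(y/mu) = 45*ln(45/25.6) = 45*0.564070 = 25.383150.
y - mu = 19.4.
D = 2*(25.383150 - (19.4)) = 11.966300, which rounds to 11.9663.

11.9663


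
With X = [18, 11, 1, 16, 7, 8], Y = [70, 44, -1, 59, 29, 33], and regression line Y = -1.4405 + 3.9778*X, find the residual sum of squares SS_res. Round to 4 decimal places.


Compute predicted values, then residuals = yi - yhat_i.
Residuals: [-0.1599, 1.6847, -3.5373, -3.2043, 2.5959, 2.6181].
SSres = sum(residual^2) = 39.2370.

39.2370


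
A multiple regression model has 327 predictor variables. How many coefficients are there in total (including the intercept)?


Total coefficients = number of predictors + 1 (for the intercept).
= 327 + 1 = 328.

328


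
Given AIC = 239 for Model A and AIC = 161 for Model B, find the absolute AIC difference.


Absolute difference = |239 - 161| = 78.
The model with lower AIC (B) is preferred.

78


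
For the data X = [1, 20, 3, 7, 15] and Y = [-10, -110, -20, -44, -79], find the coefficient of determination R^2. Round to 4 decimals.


After computing the OLS fit (b0=-5.2101, b1=-5.1511):
SSres = 23.2477, SStot = 6943.2000.
R^2 = 1 - 23.2477/6943.2000 = 0.9967.

0.9967


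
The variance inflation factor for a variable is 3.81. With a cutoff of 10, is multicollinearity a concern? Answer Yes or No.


Check: VIF = 3.81 vs threshold = 10.
Since 3.81 < 10, the answer is No.

No


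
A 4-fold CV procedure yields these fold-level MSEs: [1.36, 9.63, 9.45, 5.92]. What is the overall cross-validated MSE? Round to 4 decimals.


Sum of fold MSEs = 26.3600.
Average = 26.3600 / 4 = 6.5900.

6.5900


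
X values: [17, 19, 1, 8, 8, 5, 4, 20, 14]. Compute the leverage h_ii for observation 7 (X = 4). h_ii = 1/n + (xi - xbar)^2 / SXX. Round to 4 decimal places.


Mean of X: xbar = 10.6667.
SXX = 392.0000.
For X = 4: h = 1/9 + (4 - 10.6667)^2/392.0000 = 0.2245.

0.2245


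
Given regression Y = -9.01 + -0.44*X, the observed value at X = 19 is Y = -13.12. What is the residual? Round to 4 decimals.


Fitted value at X = 19 is yhat = -9.01 + -0.44*19 = -17.3700.
Residual = -13.12 - -17.3700 = 4.2500.

4.2500


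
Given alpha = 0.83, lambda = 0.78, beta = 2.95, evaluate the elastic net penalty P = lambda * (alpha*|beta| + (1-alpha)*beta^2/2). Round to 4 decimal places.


alpha * |beta| = 0.83 * 2.95 = 2.4485.
(1-alpha) * beta^2/2 = 0.17 * 8.7025/2 = 0.7397.
Total = 0.78 * (2.4485 + 0.7397) = 2.4868.

2.4868


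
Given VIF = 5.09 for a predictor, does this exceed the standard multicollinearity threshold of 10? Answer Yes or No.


Check: VIF = 5.09 vs threshold = 10.
Since 5.09 < 10, the answer is No.

No


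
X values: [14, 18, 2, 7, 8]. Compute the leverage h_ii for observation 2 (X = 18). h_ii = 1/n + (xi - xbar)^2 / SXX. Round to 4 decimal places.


Mean of X: xbar = 9.8000.
SXX = 156.8000.
For X = 18: h = 1/5 + (18 - 9.8000)^2/156.8000 = 0.6288.

0.6288


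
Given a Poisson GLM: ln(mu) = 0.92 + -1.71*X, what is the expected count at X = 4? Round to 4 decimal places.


Compute eta = 0.92 + -1.71 * 4 = -5.9200.
Apply inverse link: mu = e^-5.9200 = 0.0027.

0.0027


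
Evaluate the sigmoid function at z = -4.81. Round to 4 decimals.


exp(4.8100) = 122.7316.
1 + exp(-z) = 123.7316.
sigmoid = 1/123.7316 = 0.0081.

0.0081


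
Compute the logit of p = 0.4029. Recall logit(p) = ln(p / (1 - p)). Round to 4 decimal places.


The odds are p/(1-p) = 0.4029 / 0.5971 = 0.6748.
logit(p) = ln(0.6748) = -0.3934.

-0.3934


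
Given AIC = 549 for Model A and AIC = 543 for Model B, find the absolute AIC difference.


Absolute difference = |549 - 543| = 6.
The model with lower AIC (B) is preferred.

6


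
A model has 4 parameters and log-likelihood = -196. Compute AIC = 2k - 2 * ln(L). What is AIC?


AIC = 2k - 2*loglik = 2(4) - 2(-196).
= 8 + 392 = 400.

400


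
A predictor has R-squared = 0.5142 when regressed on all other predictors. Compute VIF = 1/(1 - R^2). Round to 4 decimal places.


Using VIF = 1/(1 - R^2_j):
1 - 0.5142 = 0.4858.
VIF = 2.0585.

2.0585


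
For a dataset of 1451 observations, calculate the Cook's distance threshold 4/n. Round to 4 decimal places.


The threshold is 4/n.
4/1451 = 0.0028.

0.0028


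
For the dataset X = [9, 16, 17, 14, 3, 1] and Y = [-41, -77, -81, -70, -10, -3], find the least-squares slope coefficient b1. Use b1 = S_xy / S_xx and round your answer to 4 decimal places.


Calculate xbar = 10.0000, ybar = -47.0000.
S_xx = 232.0000, S_xy = -1171.0000.
Using b1 = S_xy / S_xx = -1171.0000 / 232.0000, we get b1 = -5.0474.

-5.0474


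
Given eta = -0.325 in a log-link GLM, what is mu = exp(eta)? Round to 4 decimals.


mu = exp(eta) = exp(-0.325).
= 0.7225.

0.7225


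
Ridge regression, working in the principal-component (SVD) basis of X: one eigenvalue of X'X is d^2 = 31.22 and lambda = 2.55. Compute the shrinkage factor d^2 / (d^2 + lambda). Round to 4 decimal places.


d^2 + lambda = 31.22 + 2.55 = 33.7700.
Shrinkage factor = 31.22/33.7700 = 0.9245.

0.9245


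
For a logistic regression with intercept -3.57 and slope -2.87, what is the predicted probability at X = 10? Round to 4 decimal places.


Linear predictor: z = -3.57 + -2.87 * 10 = -32.2700.
P = 1/(1 + exp(32.2700)) = 1/(1 + 103438670763976.9200) = 0.0000.

0.0000


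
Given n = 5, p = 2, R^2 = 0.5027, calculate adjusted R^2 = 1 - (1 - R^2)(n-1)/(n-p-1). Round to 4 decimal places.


Plug in: Adj R^2 = 1 - (1 - 0.5027) * 4/2.
= 1 - 0.4973 * 4/2
= 1 - 1.9892 / 2
= 1 - 0.9946 = 0.0054.

0.0054


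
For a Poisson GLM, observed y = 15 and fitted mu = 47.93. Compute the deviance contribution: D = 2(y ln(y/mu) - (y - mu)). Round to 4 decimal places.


First: ln(15/47.93) = -1.161691.
Then: 15 * -1.161691 = -17.425365.
y - mu = 15 - 47.93 = -32.93.
D = 2(-17.425365 - -32.93) = 31.009270, which rounds to 31.0093.

31.0093


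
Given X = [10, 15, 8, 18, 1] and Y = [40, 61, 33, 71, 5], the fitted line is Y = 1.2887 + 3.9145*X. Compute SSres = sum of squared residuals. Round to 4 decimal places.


Compute predicted values, then residuals = yi - yhat_i.
Residuals: [-0.4337, 0.9938, 0.3953, -0.7497, -0.2032].
SSres = sum(residual^2) = 1.9353.

1.9353
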